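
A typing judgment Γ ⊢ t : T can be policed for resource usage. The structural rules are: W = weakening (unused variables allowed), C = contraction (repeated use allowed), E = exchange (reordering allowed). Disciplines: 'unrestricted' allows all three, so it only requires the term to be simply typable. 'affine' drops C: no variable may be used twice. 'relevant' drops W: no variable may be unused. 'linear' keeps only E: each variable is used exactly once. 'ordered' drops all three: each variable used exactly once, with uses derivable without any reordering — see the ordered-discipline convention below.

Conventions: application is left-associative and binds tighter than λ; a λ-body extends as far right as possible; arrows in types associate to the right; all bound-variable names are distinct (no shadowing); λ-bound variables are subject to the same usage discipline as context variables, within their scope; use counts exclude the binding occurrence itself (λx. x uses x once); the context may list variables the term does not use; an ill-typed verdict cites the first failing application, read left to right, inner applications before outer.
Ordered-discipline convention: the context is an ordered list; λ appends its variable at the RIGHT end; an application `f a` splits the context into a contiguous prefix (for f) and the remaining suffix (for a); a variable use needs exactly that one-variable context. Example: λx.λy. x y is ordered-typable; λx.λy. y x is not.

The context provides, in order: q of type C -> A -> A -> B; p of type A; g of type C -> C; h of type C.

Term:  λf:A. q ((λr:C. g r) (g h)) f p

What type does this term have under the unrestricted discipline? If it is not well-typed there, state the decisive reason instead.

term : A -> B
usage: q=1, p=1, g=2, h=1, f (λ-bound)=1, r (λ-bound)=1
use order (left to right): q, g, r, g, h, f, p
typing: the term checks, with type A -> B
across the five disciplines: ordered ✗ | linear ✗ | affine ✗ | relevant ✓ | unrestricted ✓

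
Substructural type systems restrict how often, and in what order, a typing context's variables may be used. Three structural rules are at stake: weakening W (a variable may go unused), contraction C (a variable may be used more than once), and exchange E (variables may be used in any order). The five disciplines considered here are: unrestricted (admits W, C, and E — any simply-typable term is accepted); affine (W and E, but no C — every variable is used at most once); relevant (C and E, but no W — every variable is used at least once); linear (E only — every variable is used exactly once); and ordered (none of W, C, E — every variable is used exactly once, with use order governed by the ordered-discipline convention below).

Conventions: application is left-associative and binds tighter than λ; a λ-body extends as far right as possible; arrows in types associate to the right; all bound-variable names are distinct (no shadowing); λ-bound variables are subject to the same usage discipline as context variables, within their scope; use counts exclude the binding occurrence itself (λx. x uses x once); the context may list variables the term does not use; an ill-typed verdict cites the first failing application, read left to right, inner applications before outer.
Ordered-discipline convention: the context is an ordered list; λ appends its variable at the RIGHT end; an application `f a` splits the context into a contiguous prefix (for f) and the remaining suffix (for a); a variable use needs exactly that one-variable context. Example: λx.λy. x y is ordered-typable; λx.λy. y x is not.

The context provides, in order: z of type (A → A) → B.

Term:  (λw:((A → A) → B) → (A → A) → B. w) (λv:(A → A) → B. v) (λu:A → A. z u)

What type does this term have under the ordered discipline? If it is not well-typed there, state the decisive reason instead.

term : (A → A) → B
variable uses: z: 1×; w (λ-bound): 1×; v (λ-bound): 1×; u (λ-bound): 1×
use order (left to right): w, v, z, u
typing: ✓ — (A → A) → B
all disciplines: ordered ✓; linear ✓; affine ✓; relevant ✓; unrestricted ✓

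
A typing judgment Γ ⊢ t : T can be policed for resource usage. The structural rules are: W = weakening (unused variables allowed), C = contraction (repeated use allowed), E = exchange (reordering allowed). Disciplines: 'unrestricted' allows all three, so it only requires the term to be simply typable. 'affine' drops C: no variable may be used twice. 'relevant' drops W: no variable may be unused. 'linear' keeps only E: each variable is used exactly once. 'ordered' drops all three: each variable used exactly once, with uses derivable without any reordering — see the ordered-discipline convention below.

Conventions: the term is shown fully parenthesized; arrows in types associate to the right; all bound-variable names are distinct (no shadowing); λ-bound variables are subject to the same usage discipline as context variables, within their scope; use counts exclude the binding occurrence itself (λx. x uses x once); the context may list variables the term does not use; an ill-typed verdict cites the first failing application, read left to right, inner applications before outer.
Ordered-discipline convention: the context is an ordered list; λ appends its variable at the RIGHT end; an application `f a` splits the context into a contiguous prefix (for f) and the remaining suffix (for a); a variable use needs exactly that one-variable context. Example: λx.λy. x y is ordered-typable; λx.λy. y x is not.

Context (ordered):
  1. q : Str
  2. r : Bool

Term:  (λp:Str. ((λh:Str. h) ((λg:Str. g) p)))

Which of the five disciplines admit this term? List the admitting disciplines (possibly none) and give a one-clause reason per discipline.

admitted in: affine, unrestricted
usage: q=0, r=0, p (λ-bound)=1, h (λ-bound)=1, g (λ-bound)=1
use order (left to right): h, g, p
typing: well-typed at Str -> Str
ordered: ✗, q, r left unused
linear: ✗, q, r left unused
affine: ✓, none of q, r, p, h, g used more than once
relevant: ✗, q, r left unused
unrestricted: ✓, well-typed at Str -> Str; no restrictions here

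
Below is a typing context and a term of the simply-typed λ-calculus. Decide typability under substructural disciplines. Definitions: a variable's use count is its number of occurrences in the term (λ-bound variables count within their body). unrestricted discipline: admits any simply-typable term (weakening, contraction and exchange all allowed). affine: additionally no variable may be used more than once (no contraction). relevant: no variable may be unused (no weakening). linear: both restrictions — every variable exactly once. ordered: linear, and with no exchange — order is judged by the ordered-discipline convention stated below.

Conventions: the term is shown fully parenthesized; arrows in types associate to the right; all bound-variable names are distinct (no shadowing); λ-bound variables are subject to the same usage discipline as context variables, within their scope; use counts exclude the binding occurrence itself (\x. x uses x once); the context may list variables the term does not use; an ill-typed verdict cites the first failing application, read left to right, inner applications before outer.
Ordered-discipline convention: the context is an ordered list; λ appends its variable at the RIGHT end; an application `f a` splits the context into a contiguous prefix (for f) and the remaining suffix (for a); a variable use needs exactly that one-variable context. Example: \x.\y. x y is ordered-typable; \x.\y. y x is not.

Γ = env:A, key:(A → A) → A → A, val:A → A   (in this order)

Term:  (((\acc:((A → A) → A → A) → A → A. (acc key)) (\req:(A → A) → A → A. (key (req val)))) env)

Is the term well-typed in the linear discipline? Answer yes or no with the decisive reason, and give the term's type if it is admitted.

no — uses contraction: key ×2
usage: env: 1×; key: 2×; val: 1×; acc (bound): 1×; req (bound): 1×
left-to-right use order: acc, key, key, req, val, env
typing: ✓ — A
summary: ordered ✗; linear ✗; affine ✗; relevant ✓; unrestricted ✓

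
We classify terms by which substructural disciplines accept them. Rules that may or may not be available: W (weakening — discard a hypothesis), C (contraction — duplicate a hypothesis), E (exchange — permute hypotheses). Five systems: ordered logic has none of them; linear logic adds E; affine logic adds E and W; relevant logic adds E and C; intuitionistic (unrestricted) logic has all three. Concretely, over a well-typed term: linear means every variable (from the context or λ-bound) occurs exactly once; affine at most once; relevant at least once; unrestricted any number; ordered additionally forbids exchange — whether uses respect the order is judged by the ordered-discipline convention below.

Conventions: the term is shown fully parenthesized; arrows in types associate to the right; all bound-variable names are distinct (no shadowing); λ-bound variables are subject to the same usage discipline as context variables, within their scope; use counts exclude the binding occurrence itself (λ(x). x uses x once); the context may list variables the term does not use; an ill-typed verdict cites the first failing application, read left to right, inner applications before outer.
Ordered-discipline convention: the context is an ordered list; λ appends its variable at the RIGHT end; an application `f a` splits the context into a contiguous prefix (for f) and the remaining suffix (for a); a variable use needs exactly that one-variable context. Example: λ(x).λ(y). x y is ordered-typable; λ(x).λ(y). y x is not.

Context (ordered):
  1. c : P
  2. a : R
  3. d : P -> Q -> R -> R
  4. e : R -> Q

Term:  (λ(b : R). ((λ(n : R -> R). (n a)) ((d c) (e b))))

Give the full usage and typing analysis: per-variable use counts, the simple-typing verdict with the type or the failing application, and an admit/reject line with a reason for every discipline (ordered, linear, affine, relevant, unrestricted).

usage: c: 1, a: 1, d: 1, e: 1, b (bound): 1, n (bound): 1
uses in reading order: n, a, d, c, e, b
typing: ✓ — R -> R
ordered ✗ (no ordered split (uses run n, a, d, c, e, b))
linear ✓ (exactly-once usage across c, a, d, e, b, n)
affine ✓ (c, a, d, e, b, n: no repeats, contraction unneeded)
relevant ✓ (none of c, a, d, e, b, n goes unused)
unrestricted ✓ (typability at R -> R is all that's needed)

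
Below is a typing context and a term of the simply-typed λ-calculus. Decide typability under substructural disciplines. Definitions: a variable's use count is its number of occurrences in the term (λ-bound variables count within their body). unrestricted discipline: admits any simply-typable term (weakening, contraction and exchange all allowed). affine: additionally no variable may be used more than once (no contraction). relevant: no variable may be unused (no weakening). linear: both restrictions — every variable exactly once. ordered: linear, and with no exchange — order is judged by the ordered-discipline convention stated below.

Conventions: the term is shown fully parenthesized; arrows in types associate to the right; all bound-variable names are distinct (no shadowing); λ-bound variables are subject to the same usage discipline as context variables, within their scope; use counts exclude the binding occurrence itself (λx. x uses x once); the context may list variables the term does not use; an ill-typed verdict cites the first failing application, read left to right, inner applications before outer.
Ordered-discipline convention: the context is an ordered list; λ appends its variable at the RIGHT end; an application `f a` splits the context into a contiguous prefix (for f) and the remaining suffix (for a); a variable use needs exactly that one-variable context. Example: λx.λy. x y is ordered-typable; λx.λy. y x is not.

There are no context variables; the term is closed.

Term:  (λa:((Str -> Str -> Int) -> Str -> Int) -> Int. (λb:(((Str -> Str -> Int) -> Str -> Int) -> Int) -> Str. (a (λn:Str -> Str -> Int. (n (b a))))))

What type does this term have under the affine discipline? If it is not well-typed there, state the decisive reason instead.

not well-typed under affine — uses contraction: a ×2
variable uses: a (bound): 2×, b (bound): 1×, n (bound): 1×
left-to-right use order: a, n, b, a
typing: the term checks, with type (((Str -> Str -> Int) -> Str -> Int) -> Int) -> ((((Str -> Str -> Int) -> Str -> Int) -> Int) -> Str) -> Int
across the five disciplines: ordered ✗ | linear ✗ | affine ✗ | relevant ✓ | unrestricted ✓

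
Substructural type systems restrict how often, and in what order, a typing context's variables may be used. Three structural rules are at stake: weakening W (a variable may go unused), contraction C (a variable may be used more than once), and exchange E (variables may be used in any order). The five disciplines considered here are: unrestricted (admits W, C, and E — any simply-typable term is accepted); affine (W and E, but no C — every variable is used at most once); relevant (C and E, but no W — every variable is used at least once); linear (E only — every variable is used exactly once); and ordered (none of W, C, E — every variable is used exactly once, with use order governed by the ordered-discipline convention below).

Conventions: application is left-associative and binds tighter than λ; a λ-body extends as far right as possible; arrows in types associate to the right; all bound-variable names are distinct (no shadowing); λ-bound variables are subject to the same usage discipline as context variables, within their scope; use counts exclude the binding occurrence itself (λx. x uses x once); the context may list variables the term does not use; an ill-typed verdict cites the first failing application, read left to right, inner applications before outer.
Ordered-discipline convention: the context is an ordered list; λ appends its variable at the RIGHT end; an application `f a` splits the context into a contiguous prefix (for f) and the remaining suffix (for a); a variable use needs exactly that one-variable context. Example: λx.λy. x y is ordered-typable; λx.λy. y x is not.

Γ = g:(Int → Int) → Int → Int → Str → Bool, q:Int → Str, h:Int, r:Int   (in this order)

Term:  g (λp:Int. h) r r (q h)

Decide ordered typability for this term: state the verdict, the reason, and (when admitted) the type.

no — uses contraction: h ×2, r ×2; p never used (weakening)
variable uses: g ×1; q ×1; h ×2; r ×2; p [bound] ×0
order of uses: g, h, r, r, q, h
typing: the term checks, with type Bool
all disciplines: ordered ✗, linear ✗, affine ✗, relevant ✗, unrestricted ✓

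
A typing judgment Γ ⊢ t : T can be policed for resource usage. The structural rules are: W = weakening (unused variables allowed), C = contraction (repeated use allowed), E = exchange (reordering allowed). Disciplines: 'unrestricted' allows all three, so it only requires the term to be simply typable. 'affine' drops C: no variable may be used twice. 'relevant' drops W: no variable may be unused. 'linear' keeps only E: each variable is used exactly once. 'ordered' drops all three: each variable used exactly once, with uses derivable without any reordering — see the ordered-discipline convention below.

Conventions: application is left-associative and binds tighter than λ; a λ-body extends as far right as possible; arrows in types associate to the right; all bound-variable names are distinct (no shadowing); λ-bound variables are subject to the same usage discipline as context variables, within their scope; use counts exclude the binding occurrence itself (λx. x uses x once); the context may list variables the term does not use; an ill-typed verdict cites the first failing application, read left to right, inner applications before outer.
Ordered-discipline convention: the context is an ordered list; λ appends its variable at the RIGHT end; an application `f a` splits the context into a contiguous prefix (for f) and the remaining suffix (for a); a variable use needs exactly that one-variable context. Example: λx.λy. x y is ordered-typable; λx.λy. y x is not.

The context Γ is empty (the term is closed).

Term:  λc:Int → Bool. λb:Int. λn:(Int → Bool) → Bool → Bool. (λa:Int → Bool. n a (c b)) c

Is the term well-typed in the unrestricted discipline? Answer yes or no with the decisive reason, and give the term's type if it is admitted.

yes — type-checks ((Int → Bool) → Int → ((Int → Bool) → Bool → Bool) → Bool) and nothing is barred; term : (Int → Bool) → Int → ((Int → Bool) → Bool → Bool) → Bool
variable uses: c (bound)=2, b (bound)=1, n (bound)=1, a (bound)=1
order of uses: n, a, c, b, c
typing: well-typed — term : (Int → Bool) → Int → ((Int → Bool) → Bool → Bool) → Bool
summary: ordered ✗; linear ✗; affine ✗; relevant ✓; unrestricted ✓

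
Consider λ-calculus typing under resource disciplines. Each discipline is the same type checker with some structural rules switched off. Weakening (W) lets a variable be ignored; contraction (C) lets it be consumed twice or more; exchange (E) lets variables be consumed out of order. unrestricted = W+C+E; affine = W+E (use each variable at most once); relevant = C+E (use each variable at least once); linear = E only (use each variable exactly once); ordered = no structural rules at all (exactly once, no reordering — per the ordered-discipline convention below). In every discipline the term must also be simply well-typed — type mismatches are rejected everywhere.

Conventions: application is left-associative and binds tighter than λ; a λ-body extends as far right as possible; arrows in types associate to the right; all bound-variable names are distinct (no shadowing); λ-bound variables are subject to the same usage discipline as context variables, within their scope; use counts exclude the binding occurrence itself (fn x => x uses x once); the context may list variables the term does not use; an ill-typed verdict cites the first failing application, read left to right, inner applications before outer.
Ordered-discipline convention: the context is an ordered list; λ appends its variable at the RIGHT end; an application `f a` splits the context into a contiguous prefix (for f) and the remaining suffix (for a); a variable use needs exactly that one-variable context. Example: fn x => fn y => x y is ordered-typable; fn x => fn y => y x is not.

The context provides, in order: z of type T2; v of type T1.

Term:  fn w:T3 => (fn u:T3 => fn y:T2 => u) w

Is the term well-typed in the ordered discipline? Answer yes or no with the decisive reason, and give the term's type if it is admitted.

no — unused: z, v, y — weakening required
usage: z: 0×; v: 0×; w (bound): 1×; u (bound): 1×; y (bound): 0×
order of uses: u, w
typing: the term checks, with type T3 → T2 → T3
all disciplines: ordered ✗; linear ✗; affine ✓; relevant ✗; unrestricted ✓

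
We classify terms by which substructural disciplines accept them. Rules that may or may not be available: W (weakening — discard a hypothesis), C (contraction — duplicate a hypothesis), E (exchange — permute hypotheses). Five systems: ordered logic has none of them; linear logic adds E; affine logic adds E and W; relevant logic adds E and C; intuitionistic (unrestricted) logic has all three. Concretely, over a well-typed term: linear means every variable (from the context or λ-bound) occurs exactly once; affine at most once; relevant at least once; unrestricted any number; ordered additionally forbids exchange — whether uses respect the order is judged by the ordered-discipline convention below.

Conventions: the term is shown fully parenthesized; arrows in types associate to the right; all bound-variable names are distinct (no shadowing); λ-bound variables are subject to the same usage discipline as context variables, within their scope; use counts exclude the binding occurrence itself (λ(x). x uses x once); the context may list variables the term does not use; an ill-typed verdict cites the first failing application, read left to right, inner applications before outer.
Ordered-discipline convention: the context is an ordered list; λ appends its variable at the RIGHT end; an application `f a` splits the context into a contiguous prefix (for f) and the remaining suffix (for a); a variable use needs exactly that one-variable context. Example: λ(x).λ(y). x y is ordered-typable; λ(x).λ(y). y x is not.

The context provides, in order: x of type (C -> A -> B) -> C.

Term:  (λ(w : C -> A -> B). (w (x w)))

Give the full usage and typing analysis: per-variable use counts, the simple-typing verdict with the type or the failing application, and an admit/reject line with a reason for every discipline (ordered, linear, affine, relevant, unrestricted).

variable uses: x: 1, w [bound]: 2
uses in reading order: w, x, w
typing: well-typed — term : (C -> A -> B) -> A -> B
ordered: ✗, needs contraction — w ×2
linear: ✗, needs contraction — w ×2
affine: ✗, needs contraction — w ×2
relevant: ✓, at least one use each (x, w)
unrestricted: ✓, simply typable at (C -> A -> B) -> A -> B; W, C, E all held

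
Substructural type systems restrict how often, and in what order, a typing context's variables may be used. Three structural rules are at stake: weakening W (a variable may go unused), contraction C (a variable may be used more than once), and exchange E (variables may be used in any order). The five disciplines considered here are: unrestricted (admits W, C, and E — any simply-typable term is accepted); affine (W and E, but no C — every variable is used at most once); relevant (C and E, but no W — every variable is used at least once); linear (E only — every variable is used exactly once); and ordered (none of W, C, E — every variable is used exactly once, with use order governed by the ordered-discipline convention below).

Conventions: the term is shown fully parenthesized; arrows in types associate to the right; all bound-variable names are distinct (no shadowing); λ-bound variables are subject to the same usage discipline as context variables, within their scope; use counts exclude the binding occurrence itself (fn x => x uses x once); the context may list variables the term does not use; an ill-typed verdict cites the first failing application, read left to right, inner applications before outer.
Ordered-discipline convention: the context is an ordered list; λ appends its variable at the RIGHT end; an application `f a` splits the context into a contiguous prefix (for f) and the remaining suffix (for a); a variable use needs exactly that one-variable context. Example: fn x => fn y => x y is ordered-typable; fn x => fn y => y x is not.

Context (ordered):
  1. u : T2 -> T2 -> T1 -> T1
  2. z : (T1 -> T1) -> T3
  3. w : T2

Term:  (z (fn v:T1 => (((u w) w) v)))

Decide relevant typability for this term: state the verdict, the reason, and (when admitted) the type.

yes — at least one use each (u, z, w, v); term : T3
usage: u ×1, z ×1, w ×2, v (λ-bound) ×1
left-to-right use order: z, u, w, w, v
typing: well-typed at T3
across the five disciplines: ordered ✗, linear ✗, affine ✗, relevant ✓, unrestricted ✓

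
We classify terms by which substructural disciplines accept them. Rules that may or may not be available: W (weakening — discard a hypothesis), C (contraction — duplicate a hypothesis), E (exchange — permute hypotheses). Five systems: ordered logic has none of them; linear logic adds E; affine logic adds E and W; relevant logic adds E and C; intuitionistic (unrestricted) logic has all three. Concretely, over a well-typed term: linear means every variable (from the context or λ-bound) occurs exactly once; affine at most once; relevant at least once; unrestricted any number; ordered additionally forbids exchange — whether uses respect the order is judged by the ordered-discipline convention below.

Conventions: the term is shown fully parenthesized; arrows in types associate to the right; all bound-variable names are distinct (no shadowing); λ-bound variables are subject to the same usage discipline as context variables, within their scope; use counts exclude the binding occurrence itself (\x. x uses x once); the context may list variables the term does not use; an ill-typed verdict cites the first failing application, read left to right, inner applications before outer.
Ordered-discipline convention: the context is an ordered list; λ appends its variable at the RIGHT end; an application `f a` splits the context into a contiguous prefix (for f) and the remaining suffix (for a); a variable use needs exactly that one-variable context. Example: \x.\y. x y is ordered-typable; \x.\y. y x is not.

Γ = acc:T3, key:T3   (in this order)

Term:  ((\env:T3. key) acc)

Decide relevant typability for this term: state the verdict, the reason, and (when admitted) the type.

no — unused: env — weakening required
usage: acc=1; key=1; env [bound]=0
use order (left to right): key, acc
typing: well-typed — term : T3
across the five disciplines: ordered ✗ | linear ✗ | affine ✓ | relevant ✗ | unrestricted ✓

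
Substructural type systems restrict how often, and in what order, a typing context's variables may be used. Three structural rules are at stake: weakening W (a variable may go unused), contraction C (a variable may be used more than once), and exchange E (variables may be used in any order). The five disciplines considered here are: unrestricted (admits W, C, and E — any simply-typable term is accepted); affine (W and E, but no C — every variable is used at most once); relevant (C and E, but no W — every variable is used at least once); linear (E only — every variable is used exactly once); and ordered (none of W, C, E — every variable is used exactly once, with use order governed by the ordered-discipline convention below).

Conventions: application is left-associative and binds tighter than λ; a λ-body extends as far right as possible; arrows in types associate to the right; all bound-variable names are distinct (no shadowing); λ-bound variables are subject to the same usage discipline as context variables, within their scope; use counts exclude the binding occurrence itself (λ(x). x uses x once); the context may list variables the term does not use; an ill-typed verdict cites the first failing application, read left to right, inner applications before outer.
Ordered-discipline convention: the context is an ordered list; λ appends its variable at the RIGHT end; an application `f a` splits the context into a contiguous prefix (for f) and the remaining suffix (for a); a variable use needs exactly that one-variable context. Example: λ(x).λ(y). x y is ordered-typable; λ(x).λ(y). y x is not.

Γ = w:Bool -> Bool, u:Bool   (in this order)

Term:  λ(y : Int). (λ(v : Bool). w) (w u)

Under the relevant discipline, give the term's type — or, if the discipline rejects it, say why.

not well-typed under relevant — unused: y, v — weakening required
use counts: w ×2; u ×1; y (λ-bound) ×0; v (λ-bound) ×0
left-to-right use order: w, w, u
typing: well-typed — term : Int -> Bool -> Bool
across the five disciplines: ordered ✗; linear ✗; affine ✗; relevant ✗; unrestricted ✓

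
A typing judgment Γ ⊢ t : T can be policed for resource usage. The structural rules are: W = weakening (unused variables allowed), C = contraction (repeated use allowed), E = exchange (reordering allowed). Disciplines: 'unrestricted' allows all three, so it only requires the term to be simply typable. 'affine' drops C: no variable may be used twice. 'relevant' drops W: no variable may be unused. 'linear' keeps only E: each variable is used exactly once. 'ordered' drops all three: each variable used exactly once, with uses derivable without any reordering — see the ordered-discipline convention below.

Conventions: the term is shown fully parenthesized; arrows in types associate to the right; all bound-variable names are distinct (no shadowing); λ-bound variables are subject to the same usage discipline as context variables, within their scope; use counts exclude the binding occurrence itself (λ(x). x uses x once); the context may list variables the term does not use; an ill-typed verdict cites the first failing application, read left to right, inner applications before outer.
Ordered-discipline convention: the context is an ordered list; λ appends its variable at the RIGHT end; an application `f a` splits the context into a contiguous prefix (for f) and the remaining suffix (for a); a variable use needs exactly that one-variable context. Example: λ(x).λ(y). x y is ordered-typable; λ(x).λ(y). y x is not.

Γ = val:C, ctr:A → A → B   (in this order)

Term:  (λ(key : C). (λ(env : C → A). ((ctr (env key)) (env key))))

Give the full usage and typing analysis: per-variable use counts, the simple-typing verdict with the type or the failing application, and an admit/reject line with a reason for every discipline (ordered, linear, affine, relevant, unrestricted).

counts: val: 0, ctr: 1, key (λ-bound): 2, env (λ-bound): 2
use order (left to right): ctr, env, key, env, key
typing: well-typed at C → (C → A) → B
ordered: ✗, repeated use of key ×2, env ×2; unused: val — weakening required
linear: ✗, repeated use of key ×2, env ×2; unused: val — weakening required
affine: ✗, repeated use of key ×2, env ×2
relevant: ✗, unused: val — weakening required
unrestricted: ✓, typability at C → (C → A) → B is all that's needed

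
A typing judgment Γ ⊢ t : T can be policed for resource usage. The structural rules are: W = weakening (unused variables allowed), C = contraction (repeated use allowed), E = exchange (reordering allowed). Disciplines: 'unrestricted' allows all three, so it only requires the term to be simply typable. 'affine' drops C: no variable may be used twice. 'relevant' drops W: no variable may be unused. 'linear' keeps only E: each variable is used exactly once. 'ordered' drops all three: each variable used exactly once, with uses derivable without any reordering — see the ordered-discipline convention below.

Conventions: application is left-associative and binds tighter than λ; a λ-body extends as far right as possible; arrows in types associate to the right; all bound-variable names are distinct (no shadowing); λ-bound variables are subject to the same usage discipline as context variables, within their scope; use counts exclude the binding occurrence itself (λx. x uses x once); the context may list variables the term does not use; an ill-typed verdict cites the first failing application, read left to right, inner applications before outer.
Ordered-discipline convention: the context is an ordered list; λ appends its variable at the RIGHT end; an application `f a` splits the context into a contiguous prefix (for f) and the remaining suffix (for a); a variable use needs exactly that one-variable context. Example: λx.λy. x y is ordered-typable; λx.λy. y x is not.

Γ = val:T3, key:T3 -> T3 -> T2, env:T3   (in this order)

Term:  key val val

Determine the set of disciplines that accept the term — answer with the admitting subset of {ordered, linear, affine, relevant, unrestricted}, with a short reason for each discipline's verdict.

admitted by: unrestricted
counts: val ×2; key ×1; env ×0
left-to-right use order: key, val, val
typing: well-typed — term : T2
ordered: ✗ — repeated use of val ×2; needs weakening: env unused
linear: ✗ — repeated use of val ×2; needs weakening: env unused
affine: ✗ — repeated use of val ×2
relevant: ✗ — needs weakening: env unused
unrestricted: ✓ — simply typable at T2; W, C, E all held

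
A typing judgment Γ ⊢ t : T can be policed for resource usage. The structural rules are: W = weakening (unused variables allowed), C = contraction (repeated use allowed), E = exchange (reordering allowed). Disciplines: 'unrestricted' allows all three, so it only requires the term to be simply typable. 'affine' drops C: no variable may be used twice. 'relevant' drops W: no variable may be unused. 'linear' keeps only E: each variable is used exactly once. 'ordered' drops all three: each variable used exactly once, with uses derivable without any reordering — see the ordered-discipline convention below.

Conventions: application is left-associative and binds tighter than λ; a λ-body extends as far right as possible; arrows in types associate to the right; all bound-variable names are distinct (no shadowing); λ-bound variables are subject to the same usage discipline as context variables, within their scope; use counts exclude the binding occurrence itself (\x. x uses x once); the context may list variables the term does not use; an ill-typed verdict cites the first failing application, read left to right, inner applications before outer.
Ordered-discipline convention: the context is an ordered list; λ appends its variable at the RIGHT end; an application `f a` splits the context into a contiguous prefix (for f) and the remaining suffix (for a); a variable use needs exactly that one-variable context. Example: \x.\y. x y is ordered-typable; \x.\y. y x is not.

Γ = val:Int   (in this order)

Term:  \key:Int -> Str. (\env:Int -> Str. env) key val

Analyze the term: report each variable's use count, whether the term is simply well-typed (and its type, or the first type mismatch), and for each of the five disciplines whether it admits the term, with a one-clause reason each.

usage: val: 1; key (bound): 1; env (bound): 1
left-to-right use order: env, key, val
typing: ✓ — (Int -> Str) -> Str
ordered: ✗ — needs exchange: uses follow env, key, val
linear: ✓ — exactly-once usage across val, key, env
affine: ✓ — val, key, env: no repeats, contraction unneeded
relevant: ✓ — val, key, env: all used, weakening unneeded
unrestricted: ✓ — well-typed at (Int -> Str) -> Str; no restrictions here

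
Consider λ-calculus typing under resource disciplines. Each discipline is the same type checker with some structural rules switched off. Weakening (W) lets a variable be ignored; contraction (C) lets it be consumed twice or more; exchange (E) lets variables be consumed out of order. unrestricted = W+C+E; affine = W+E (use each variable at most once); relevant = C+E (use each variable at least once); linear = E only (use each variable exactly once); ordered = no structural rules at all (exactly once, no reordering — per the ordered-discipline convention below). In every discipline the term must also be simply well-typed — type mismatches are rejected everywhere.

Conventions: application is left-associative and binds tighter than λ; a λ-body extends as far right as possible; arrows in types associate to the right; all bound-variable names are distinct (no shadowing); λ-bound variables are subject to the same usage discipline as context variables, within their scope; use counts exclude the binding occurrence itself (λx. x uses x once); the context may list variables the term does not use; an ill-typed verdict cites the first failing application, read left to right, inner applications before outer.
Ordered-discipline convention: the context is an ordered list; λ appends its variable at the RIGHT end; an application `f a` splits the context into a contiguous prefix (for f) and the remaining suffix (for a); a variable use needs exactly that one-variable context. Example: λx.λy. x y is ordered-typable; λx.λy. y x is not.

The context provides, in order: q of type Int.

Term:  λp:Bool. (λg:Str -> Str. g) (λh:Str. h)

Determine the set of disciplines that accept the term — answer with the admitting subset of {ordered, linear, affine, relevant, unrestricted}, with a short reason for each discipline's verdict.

admitted in: affine, unrestricted
usage: q: 0, p (bound): 0, g (bound): 1, h (bound): 1
order of uses: g, h
typing: ✓ — Bool -> Str -> Str
ordered: ✗ — needs weakening: q, p unused
linear: ✗ — needs weakening: q, p unused
affine: ✓ — q, p, g, h: no repeats, contraction unneeded
relevant: ✗ — needs weakening: q, p unused
unrestricted: ✓ — type-checks (Bool -> Str -> Str) and nothing is barred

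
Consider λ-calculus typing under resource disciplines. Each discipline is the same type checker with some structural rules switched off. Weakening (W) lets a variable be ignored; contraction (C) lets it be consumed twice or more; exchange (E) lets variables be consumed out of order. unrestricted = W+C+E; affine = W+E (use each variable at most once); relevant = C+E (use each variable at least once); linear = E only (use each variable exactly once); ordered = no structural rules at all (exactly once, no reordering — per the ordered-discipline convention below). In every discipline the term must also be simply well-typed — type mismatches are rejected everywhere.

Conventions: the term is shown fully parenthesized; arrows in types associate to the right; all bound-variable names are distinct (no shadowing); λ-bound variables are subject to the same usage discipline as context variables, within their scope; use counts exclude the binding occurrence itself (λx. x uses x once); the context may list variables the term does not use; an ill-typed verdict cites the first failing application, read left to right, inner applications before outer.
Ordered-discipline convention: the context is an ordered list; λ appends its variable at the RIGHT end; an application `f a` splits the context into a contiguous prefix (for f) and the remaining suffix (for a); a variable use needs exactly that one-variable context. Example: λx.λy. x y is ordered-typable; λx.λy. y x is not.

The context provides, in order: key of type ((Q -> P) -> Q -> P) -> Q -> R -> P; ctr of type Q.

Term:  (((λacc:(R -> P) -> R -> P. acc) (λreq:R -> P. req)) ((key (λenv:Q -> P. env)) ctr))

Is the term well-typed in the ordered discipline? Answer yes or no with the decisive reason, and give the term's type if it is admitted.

yes — one use each (key, ctr, acc, req, env); ordered split holds; term : R -> P
use counts: key ×1, ctr ×1, acc (λ-bound) ×1, req (λ-bound) ×1, env (λ-bound) ×1
uses in reading order: acc, req, key, env, ctr
typing: well-typed — term : R -> P
all disciplines: ordered ✓, linear ✓, affine ✓, relevant ✓, unrestricted ✓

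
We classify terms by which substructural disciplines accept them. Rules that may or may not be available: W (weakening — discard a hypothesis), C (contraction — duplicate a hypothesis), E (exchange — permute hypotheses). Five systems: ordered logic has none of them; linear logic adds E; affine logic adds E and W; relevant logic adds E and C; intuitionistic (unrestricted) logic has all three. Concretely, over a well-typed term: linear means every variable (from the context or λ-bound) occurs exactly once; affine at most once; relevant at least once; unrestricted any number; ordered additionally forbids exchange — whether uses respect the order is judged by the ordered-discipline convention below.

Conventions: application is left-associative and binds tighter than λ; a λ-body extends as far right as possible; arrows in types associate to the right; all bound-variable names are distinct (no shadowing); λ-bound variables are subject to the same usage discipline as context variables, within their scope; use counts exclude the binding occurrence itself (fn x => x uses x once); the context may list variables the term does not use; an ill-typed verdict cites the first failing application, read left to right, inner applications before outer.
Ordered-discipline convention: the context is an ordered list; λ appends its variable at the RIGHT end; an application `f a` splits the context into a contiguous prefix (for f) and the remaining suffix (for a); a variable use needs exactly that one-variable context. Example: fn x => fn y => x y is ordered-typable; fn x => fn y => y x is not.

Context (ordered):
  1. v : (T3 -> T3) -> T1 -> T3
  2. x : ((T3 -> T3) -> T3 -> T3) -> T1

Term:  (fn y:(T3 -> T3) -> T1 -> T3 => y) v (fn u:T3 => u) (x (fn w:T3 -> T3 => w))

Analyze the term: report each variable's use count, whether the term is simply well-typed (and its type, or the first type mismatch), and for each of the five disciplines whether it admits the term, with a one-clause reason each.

use counts: v=1; x=1; y [bound]=1; u [bound]=1; w [bound]=1
use order (left to right): y, v, u, x, w
typing: ✓ — T3
ordered: ✓, single-use (v, x, y, u, w), ordered derivation ok
linear: ✓, single use per variable (v, x, y, u, w)
affine: ✓, none of v, x, y, u, w used more than once
relevant: ✓, v, x, y, u, w: all used, weakening unneeded
unrestricted: ✓, well-typed at T3; no restrictions here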